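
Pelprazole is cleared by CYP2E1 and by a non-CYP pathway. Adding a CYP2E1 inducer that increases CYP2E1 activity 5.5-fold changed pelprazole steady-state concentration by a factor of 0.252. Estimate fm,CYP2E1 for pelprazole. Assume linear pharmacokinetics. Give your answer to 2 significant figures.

0.66

Call the CYP2E1 fraction fm. After the interaction, CL_new/CL_old = fm × 5.5 + (1 − fm).
Steady-state concentration ratio = 1 / (new CL fraction), so new CL fraction = 1 / 0.252 = 3.968.
fm × 5.5 + 1 − fm = 3.968  ⇒  fm × (5.5 − 1) = 2.968  ⇒  fm = 0.66.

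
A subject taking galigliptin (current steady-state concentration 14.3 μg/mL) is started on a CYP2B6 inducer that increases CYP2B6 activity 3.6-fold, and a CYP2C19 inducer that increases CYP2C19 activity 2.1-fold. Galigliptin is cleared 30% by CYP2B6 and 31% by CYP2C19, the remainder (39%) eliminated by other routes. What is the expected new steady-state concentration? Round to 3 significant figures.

The CYP2B6 pathway (30% of clearance) increases to 3.6× activity: 0.3 × 3.6 = 1.08.
The CYP2C19 pathway (31% of clearance) increases to 2.1× activity: 0.31 × 2.1 = 0.651.
Non-CYP routes (39%) are unchanged.
Relative clearance = 1.08 + 0.651 + 0.39 = 2.121.
New steady-state concentration = 14.3 / 2.121 = 6.74 μg/mL (concentration scales inversely with clearance).

6.74 μg/mL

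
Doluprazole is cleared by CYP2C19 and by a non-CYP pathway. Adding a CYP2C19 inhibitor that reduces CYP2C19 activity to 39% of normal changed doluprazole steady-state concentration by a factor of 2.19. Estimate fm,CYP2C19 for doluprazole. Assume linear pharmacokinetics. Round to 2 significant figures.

0.89

Let x = fm,CYP2C19. Because steady-state concentration ∝ 1/CL, relative clearance fell to 1/2.19 = 0.4566.
Only the CYP2C19 route changed, so 0.4566 = x·0.39 + (1 − x), giving x = 0.89.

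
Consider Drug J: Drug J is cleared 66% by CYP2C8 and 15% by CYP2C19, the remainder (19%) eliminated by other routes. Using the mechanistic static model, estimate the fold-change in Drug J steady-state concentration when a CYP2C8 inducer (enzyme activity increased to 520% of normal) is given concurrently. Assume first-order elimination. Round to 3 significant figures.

0.265

The CYP2C8 pathway (66% of clearance) is boosted to 5.2× activity: 0.66 × 5.2 = 3.432.
CYP2C19 (15%) and the residual 19% are unaffected.
New clearance relative to baseline: 3.432 + 0.15 + 0.19 = 3.772.
Steady-state concentration is inversely proportional to clearance, so the fold-change is 1 / 3.772 = 0.265.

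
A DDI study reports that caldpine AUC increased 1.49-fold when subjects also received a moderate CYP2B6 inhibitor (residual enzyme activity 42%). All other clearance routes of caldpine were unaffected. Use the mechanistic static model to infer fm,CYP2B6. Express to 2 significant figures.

Let fm be the CYP2B6 fraction. New clearance relative to baseline = fm × 0.42 + (1 − fm).
AUC ratio = 1 / (new CL fraction), so new CL fraction = 1 / 1.49 = 0.6711.
fm × 0.42 + 1 − fm = 0.6711  ⇒  fm × (0.42 − 1) = −0.3289  ⇒  fm = 0.57.

0.57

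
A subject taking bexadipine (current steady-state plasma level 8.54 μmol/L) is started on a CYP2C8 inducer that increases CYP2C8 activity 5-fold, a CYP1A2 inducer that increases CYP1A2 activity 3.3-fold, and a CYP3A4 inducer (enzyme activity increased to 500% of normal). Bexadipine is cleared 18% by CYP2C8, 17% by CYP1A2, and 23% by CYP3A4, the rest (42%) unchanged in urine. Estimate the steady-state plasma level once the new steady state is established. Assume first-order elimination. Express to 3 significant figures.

The CYP2C8 pathway (18% of clearance) increases to 5× activity: 0.18 × 5 = 0.9.
The CYP1A2 pathway (17% of clearance) increases to 3.3× activity: 0.17 × 3.3 = 0.561.
The CYP3A4 pathway (23% of clearance) rises to 5× activity: 0.23 × 5 = 1.15.
The remaining 42% of clearance is unaffected.
Relative clearance = 0.9 + 0.561 + 1.15 + 0.42 = 3.031.
New steady-state plasma level = 8.54 / 3.031 = 2.82 μmol/L (concentration scales inversely with clearance).

2.82 μmol/L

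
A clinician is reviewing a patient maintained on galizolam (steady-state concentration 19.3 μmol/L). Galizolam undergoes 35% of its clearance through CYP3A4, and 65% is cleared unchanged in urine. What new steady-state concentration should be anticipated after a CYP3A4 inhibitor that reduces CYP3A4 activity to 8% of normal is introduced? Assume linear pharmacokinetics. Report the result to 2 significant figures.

CYP3A4: 0.35 × 0.08 = 0.028
Other: 0.65 (unchanged)
CL_new/CL_old = 0.028 + 0.65 = 0.678.
New steady-state concentration = baseline ÷ relative clearance = 19.3 / 0.678 = 28 μmol/L.

28 μmol/L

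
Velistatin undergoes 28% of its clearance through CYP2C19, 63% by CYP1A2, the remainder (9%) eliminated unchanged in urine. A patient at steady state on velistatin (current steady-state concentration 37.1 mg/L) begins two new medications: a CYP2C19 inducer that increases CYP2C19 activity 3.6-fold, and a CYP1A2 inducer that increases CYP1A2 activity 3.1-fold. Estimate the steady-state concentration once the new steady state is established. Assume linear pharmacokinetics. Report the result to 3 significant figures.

12.2 mg/L

The CYP2C19 pathway (28% of clearance) rises to 3.6× activity: 0.28 × 3.6 = 1.008.
The CYP1A2 pathway (63% of clearance) rises to 3.1× activity: 0.63 × 3.1 = 1.953.
The remaining 9% of clearance is unaffected.
Relative clearance = 1.008 + 1.953 + 0.09 = 3.051.
Steady-state concentration ∝ 1/CL: new value = 37.1 / 3.051 = 12.2 mg/L.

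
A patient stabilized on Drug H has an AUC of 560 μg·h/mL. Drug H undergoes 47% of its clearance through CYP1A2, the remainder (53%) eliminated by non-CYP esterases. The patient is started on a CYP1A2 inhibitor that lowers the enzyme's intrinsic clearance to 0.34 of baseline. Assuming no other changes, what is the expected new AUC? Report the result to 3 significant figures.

812 μg·h/mL

The CYP1A2 pathway (47% of clearance) is reduced to 0.34× activity: 0.47 × 0.34 = 0.1598.
Non-CYP routes (53%) are unchanged.
New clearance relative to baseline: 0.1598 + 0.53 = 0.6898.
AUC ∝ 1/CL, so new value = 560 / 0.6898 = 812 μg·h/mL.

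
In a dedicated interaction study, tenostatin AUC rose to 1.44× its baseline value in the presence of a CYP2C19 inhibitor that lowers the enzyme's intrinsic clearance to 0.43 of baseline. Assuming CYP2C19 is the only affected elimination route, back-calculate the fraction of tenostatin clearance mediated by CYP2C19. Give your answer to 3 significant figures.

Let x = fm,CYP2C19. Because AUC ∝ 1/CL, relative clearance fell to 1/1.44 = 0.6944.
Only the CYP2C19 route changed, so 0.6944 = x·0.43 + (1 − x), giving x = 0.536.

0.536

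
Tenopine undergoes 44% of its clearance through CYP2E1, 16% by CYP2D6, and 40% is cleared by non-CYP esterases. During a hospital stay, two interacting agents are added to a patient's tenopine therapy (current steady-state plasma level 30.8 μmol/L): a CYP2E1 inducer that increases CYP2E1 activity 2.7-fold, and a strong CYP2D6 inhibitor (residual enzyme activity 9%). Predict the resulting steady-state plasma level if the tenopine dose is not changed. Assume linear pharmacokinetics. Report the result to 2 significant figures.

19 μmol/L

The CYP2E1 pathway (44% of clearance) is boosted to 2.7× activity: 0.44 × 2.7 = 1.188.
The CYP2D6 pathway (16% of clearance) drops to 0.09× activity: 0.16 × 0.09 = 0.0144.
The remaining 40% of clearance is unaffected.
New clearance relative to baseline: 1.188 + 0.0144 + 0.4 = 1.6024.
Dividing the baseline by the relative clearance: 30.8 / 1.6024 = 19 μmol/L.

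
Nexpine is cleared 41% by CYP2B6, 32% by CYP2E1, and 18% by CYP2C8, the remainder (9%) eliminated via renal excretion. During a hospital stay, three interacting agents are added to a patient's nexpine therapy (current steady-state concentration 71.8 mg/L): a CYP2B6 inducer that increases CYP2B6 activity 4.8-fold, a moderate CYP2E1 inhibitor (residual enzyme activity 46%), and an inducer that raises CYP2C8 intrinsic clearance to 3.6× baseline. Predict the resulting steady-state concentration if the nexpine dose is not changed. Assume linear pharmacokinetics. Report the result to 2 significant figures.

25 mg/L

The CYP2B6 pathway (41% of clearance) rises to 4.8× activity: 0.41 × 4.8 = 1.968.
The CYP2E1 pathway (32% of clearance) falls to 0.46× activity: 0.32 × 0.46 = 0.1472.
The CYP2C8 pathway (18% of clearance) is boosted to 3.6× activity: 0.18 × 3.6 = 0.648.
Non-CYP routes (9%) are unchanged.
CL_new/CL_old = 1.968 + 0.1472 + 0.648 + 0.09 = 2.8532.
New steady-state concentration = 71.8 / 2.8532 = 25 mg/L (concentration scales inversely with clearance).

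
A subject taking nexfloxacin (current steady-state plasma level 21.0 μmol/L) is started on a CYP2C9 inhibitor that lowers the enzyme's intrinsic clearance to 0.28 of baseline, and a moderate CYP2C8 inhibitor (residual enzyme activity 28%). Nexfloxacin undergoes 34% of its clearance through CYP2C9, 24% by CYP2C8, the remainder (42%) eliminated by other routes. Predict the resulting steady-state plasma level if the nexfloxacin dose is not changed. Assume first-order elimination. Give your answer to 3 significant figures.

CYP2C9: 0.34 × 0.28 = 0.0952
CYP2C8: 0.24 × 0.28 = 0.0672
Other: 0.42 (unchanged)
New clearance relative to baseline: 0.0952 + 0.0672 + 0.42 = 0.5824.
Dividing the baseline by the relative clearance: 21.0 / 0.5824 = 36.1 μmol/L.

36.1 μmol/L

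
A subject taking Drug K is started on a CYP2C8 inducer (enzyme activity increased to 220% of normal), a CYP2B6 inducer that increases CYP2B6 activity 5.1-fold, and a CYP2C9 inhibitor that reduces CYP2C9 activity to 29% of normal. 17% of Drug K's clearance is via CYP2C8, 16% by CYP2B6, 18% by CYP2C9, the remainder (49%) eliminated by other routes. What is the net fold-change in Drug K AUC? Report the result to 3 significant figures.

0.577

CYP2C8: 0.17 × 2.2 = 0.374
CYP2B6: 0.16 × 5.1 = 0.816
CYP2C9: 0.18 × 0.29 = 0.0522
Other: 0.49 (unchanged)
Relative clearance = 0.374 + 0.816 + 0.0522 + 0.49 = 1.7322.
AUC ∝ 1/CL: fold-change = 1 / 1.7322 = 0.577.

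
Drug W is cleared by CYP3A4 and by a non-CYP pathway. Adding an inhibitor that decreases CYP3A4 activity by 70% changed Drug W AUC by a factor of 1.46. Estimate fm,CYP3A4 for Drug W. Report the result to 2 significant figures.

Write x for the fraction cleared via CYP3A4. The observed AUC change means clearance fell to 1/1.46 = 0.6849 of baseline.
Setting x·0.3 + (1 − x) = 0.6849 and solving: x = (0.6849 − 1)/(0.3 − 1) = 0.45.

0.45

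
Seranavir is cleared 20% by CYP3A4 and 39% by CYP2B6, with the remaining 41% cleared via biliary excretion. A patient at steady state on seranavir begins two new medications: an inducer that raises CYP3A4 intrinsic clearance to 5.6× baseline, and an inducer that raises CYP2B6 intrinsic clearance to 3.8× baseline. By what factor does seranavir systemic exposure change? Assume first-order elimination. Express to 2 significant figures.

0.33

The CYP3A4 pathway (20% of clearance) increases to 5.6× activity: 0.2 × 5.6 = 1.12.
The CYP2B6 pathway (39% of clearance) is boosted to 3.8× activity: 0.39 × 3.8 = 1.482.
Non-CYP routes (41%) are unchanged.
New clearance relative to baseline: 1.12 + 1.482 + 0.41 = 3.012.
Systemic exposure ∝ 1/CL: fold-change = 1 / 3.012 = 0.33.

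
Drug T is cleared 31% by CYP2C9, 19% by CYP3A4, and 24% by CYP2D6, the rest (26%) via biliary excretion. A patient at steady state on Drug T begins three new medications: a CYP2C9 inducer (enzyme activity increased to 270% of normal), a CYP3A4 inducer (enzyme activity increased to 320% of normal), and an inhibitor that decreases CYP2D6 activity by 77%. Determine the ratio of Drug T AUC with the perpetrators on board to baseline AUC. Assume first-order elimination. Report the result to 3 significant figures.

The CYP2C9 pathway (31% of clearance) rises to 2.7× activity: 0.31 × 2.7 = 0.837.
The CYP3A4 pathway (19% of clearance) rises to 3.2× activity: 0.19 × 3.2 = 0.608.
The CYP2D6 pathway (24% of clearance) drops to 0.23× activity: 0.24 × 0.23 = 0.0552.
The remaining 26% of clearance is unaffected.
Relative clearance = 0.837 + 0.608 + 0.0552 + 0.26 = 1.7602.
AUC ∝ 1/CL: fold-change = 1 / 1.7602 = 0.568.

0.568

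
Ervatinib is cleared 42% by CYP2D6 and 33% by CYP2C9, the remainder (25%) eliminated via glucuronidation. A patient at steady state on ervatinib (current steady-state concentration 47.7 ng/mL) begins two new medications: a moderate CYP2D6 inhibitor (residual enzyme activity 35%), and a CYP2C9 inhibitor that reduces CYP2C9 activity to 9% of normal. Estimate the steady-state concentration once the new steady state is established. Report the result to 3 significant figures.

The CYP2D6 pathway (42% of clearance) is reduced to 0.35× activity: 0.42 × 0.35 = 0.147.
The CYP2C9 pathway (33% of clearance) drops to 0.09× activity: 0.33 × 0.09 = 0.0297.
Non-CYP routes (25%) are unchanged.
Relative clearance = 0.147 + 0.0297 + 0.25 = 0.4267.
Steady-state concentration ∝ 1/CL: new value = 47.7 / 0.4267 = 112 ng/mL.

112 ng/mL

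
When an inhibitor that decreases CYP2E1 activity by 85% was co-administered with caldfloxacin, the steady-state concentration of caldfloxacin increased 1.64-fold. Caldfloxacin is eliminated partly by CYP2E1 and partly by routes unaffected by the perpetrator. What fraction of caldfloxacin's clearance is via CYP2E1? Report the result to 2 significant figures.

Let x = fm,CYP2E1. Because steady-state concentration ∝ 1/CL, relative clearance fell to 1/1.64 = 0.6098.
Setting x·0.15 + (1 − x) = 0.6098 and solving: x = (0.6098 − 1)/(0.15 − 1) = 0.46.

0.46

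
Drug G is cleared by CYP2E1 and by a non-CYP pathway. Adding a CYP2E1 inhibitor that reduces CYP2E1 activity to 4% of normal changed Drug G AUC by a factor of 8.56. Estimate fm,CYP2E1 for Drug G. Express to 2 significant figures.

CL'/CL = 1 / 8.56 = 0.1168
0.04·fm + (1 − fm) = 0.1168
fm = (0.1168 − 1) / (0.04 − 1) = 0.92

0.92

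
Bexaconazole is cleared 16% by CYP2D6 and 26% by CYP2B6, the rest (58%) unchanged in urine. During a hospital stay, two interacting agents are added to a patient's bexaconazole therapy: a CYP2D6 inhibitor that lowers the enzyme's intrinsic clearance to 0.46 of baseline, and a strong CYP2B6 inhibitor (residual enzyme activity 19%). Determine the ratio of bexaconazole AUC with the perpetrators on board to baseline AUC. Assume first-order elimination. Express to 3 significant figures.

1.42

The CYP2D6 pathway (16% of clearance) drops to 0.46× activity: 0.16 × 0.46 = 0.0736.
The CYP2B6 pathway (26% of clearance) falls to 0.19× activity: 0.26 × 0.19 = 0.0494.
The remaining 58% of clearance is unaffected.
CL_new/CL_old = 0.0736 + 0.0494 + 0.58 = 0.703.
AUC ∝ 1/CL: fold-change = 1 / 0.703 = 1.42.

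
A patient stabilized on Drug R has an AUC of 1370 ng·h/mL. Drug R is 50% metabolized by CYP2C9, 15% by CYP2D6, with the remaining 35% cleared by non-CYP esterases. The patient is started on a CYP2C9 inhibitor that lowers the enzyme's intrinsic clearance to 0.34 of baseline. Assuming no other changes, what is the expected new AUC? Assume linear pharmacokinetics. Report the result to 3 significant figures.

The CYP2C9 pathway (50% of clearance) drops to 0.34× activity: 0.5 × 0.34 = 0.17.
CYP2D6 (15%) and the residual 35% are unaffected.
Relative clearance = 0.17 + 0.15 + 0.35 = 0.67.
AUC ∝ 1/CL, so new value = 1370 / 0.67 = 2.04 × 10³ ng·h/mL.

2.04 × 10³ ng·h/mL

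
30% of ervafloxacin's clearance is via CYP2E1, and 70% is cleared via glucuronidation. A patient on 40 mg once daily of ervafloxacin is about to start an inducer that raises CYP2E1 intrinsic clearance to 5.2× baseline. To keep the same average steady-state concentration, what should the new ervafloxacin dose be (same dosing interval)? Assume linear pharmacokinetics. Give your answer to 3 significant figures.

The CYP2E1 pathway (30% of clearance) is boosted to 5.2× activity: 0.3 × 5.2 = 1.56.
Non-CYP routes (70%) are unchanged.
CL_new/CL_old = 1.56 + 0.7 = 2.26.
To maintain the same steady-state level, dose must scale with clearance: new dose = 40 × 2.26 = 90.4 mg.

90.4 mg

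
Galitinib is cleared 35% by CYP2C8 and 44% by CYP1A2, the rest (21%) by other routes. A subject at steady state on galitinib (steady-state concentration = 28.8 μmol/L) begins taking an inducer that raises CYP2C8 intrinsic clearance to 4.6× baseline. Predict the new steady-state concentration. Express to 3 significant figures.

12.7 μmol/L

The CYP2C8 pathway (35% of clearance) is boosted to 4.6× activity: 0.35 × 4.6 = 1.61.
CYP1A2 (44%) and the residual 21% are unaffected.
CL_new/CL_old = 1.61 + 0.44 + 0.21 = 2.26.
New steady-state concentration = baseline ÷ relative clearance = 28.8 / 2.26 = 12.7 μmol/L.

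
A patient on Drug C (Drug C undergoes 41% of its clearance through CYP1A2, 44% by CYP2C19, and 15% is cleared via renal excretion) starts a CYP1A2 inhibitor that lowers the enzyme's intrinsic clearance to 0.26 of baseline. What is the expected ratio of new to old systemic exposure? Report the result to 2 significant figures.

The CYP1A2 pathway (41% of clearance) falls to 0.26× activity: 0.41 × 0.26 = 0.1066.
CYP2C19 (44%) and the residual 15% are unaffected.
CL_new/CL_old = 0.1066 + 0.44 + 0.15 = 0.6966.
Systemic exposure is inversely proportional to clearance, so the fold-change is 1 / 0.6966 = 1.4.

1.4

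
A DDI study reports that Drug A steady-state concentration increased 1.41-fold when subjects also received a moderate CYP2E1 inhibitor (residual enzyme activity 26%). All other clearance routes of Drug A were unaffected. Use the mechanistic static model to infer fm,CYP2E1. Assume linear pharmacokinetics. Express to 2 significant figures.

0.39

Call the CYP2E1 fraction fm. After the interaction, CL_new/CL_old = fm × 0.26 + (1 − fm).
Steady-state concentration ratio = 1 / (new CL fraction), so new CL fraction = 1 / 1.41 = 0.7092.
fm × 0.26 + 1 − fm = 0.7092  ⇒  fm × (0.26 − 1) = −0.2908  ⇒  fm = 0.39.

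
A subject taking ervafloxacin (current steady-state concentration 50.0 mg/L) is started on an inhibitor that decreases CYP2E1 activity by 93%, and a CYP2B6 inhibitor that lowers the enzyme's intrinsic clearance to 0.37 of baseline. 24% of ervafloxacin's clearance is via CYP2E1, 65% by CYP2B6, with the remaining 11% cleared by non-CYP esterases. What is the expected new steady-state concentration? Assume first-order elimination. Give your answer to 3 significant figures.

The CYP2E1 pathway (24% of clearance) falls to 0.07× activity: 0.24 × 0.07 = 0.0168.
The CYP2B6 pathway (65% of clearance) drops to 0.37× activity: 0.65 × 0.37 = 0.2405.
The remaining 11% of clearance is unaffected.
CL_new/CL_old = 0.0168 + 0.2405 + 0.11 = 0.3673.
New steady-state concentration = 50.0 / 0.3673 = 136 mg/L (concentration scales inversely with clearance).

136 mg/L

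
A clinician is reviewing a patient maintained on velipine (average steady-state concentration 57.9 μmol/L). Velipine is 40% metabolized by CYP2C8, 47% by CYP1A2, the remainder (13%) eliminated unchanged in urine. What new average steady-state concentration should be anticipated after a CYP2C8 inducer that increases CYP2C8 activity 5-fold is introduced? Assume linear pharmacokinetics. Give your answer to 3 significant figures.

The CYP2C8 pathway (40% of clearance) is boosted to 5× activity: 0.4 × 5 = 2.
CYP1A2 (47%) and the residual 13% are unaffected.
Relative clearance = 2 + 0.47 + 0.13 = 2.6.
Average steady-state concentration ∝ 1/CL, so new value = 57.9 / 2.6 = 22.3 μmol/L.

22.3 μmol/L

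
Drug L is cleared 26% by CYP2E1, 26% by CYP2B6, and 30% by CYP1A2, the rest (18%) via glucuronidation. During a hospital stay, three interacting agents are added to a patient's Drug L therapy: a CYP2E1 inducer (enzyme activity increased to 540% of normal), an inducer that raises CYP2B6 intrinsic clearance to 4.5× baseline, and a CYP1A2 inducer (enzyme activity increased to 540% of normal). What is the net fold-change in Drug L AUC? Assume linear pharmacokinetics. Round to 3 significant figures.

0.229

The CYP2E1 pathway (26% of clearance) is boosted to 5.4× activity: 0.26 × 5.4 = 1.404.
The CYP2B6 pathway (26% of clearance) is boosted to 4.5× activity: 0.26 × 4.5 = 1.17.
The CYP1A2 pathway (30% of clearance) increases to 5.4× activity: 0.3 × 5.4 = 1.62.
Non-CYP routes (18%) are unchanged.
Relative clearance = 1.404 + 1.17 + 1.62 + 0.18 = 4.374.
Because AUC varies inversely with clearance, the combined effect is 1 / 4.374 = 0.229.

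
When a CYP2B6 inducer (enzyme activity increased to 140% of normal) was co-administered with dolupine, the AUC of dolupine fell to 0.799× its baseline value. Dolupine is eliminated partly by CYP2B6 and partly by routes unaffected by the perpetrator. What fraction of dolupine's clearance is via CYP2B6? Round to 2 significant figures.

CL'/CL = 1 / 0.799 = 1.252
1.4·fm + (1 − fm) = 1.252
fm = (1.252 − 1) / (1.4 − 1) = 0.63

0.63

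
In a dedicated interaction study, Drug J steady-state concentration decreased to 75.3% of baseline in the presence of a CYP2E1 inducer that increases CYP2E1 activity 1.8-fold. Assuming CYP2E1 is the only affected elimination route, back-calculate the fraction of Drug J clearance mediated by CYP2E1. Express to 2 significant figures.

0.41

CL'/CL = 1 / 0.753 = 1.328
1.8·fm + (1 − fm) = 1.328
fm = (1.328 − 1) / (1.8 − 1) = 0.41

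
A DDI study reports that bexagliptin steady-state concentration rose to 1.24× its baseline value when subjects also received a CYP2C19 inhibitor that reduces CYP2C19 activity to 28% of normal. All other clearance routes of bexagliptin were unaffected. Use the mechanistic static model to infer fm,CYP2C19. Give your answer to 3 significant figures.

0.269

Write x for the fraction cleared via CYP2C19. The observed steady-state concentration change means clearance fell to 1/1.24 = 0.8065 of baseline.
Setting x·0.28 + (1 − x) = 0.8065 and solving: x = (0.8065 − 1)/(0.28 − 1) = 0.269.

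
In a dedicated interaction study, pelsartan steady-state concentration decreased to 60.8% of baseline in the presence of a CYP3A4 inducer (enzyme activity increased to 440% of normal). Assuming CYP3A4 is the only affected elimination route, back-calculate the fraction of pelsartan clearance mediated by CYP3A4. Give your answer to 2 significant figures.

0.19

Let x = fm,CYP3A4. Because steady-state concentration ∝ 1/CL, relative clearance rose to 1/0.608 = 1.645.
Only the CYP3A4 route changed, so 1.645 = x·4.4 + (1 − x), giving x = 0.19.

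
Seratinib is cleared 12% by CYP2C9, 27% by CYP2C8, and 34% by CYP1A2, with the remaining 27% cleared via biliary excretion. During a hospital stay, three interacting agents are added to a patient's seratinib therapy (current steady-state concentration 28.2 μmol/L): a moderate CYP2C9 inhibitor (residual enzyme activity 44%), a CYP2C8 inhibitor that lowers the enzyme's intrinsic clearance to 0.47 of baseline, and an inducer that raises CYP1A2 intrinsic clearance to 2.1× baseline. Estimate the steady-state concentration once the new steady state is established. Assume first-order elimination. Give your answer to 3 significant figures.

The CYP2C9 pathway (12% of clearance) falls to 0.44× activity: 0.12 × 0.44 = 0.0528.
The CYP2C8 pathway (27% of clearance) drops to 0.47× activity: 0.27 × 0.47 = 0.1269.
The CYP1A2 pathway (34% of clearance) is boosted to 2.1× activity: 0.34 × 2.1 = 0.714.
Non-CYP routes (27%) are unchanged.
Relative clearance = 0.0528 + 0.1269 + 0.714 + 0.27 = 1.1637.
Steady-state concentration ∝ 1/CL: new value = 28.2 / 1.1637 = 24.2 μmol/L.

24.2 μmol/L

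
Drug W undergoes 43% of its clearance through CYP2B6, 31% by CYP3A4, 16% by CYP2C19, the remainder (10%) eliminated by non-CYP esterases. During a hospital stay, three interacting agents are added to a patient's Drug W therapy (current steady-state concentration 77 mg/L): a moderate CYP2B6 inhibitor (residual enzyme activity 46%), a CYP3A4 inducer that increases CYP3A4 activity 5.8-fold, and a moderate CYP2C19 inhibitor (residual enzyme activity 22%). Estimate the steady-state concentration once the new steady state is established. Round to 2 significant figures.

36 mg/L

The CYP2B6 pathway (43% of clearance) is reduced to 0.46× activity: 0.43 × 0.46 = 0.1978.
The CYP3A4 pathway (31% of clearance) rises to 5.8× activity: 0.31 × 5.8 = 1.798.
The CYP2C19 pathway (16% of clearance) falls to 0.22× activity: 0.16 × 0.22 = 0.0352.
The remaining 10% of clearance is unaffected.
Relative clearance = 0.1978 + 1.798 + 0.0352 + 0.1 = 2.131.
Steady-state concentration ∝ 1/CL: new value = 77 / 2.131 = 36 mg/L.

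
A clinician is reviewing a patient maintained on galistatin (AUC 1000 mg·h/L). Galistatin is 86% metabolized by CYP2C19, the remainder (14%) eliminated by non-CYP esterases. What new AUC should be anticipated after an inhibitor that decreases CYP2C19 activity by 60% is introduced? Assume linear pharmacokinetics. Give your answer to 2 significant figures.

The CYP2C19 pathway (86% of clearance) is reduced to 0.4× activity: 0.86 × 0.4 = 0.344.
The remaining 14% of clearance is unaffected.
Relative clearance = 0.344 + 0.14 = 0.484.
New AUC = baseline ÷ relative clearance = 1000 / 0.484 = 2.1 × 10³ mg·h/L.

2.1 × 10³ mg·h/L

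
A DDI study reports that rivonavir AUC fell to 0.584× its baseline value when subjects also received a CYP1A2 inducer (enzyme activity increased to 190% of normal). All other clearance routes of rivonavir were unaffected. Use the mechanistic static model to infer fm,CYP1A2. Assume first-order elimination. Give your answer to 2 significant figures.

CL'/CL = 1 / 0.584 = 1.712
1.9·fm + (1 − fm) = 1.712
fm = (1.712 − 1) / (1.9 − 1) = 0.79

0.79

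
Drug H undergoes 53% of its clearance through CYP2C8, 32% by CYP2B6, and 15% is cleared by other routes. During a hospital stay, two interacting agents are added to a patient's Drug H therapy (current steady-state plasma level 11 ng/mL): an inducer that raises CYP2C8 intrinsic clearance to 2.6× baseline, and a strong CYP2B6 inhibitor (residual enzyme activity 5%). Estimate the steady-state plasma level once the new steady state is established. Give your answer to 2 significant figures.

7.1 ng/mL

The CYP2C8 pathway (53% of clearance) rises to 2.6× activity: 0.53 × 2.6 = 1.378.
The CYP2B6 pathway (32% of clearance) is reduced to 0.05× activity: 0.32 × 0.05 = 0.016.
Non-CYP routes (15%) are unchanged.
New clearance relative to baseline: 1.378 + 0.016 + 0.15 = 1.544.
New steady-state plasma level = 11 / 1.544 = 7.1 ng/mL (concentration scales inversely with clearance).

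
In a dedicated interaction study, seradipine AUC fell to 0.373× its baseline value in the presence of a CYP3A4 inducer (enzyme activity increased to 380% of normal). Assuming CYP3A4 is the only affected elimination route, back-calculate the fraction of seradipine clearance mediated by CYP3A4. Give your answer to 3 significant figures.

Write x for the fraction cleared via CYP3A4. The observed AUC change means clearance rose to 1/0.373 = 2.681 of baseline.
Setting x·3.8 + (1 − x) = 2.681 and solving: x = (2.681 − 1)/(3.8 − 1) = 0.600.

0.600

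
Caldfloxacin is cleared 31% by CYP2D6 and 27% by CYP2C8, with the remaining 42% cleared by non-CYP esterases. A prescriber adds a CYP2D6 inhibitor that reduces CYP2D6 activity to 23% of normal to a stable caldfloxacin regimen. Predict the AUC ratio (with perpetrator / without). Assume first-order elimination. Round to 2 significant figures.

1.3

CYP2D6: 0.31 × 0.23 = 0.0713
CYP2C8: 0.27 (unchanged)
Other: 0.42 (unchanged)
New clearance relative to baseline: 0.0713 + 0.27 + 0.42 = 0.7613.
AUC is inversely proportional to clearance, so the fold-change is 1 / 0.7613 = 1.3.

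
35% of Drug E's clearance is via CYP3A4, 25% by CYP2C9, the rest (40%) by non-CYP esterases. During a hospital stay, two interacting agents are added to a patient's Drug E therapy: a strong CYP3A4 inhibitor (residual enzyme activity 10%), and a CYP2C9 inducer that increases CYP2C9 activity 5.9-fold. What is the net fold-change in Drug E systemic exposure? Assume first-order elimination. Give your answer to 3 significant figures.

The CYP3A4 pathway (35% of clearance) falls to 0.1× activity: 0.35 × 0.1 = 0.035.
The CYP2C9 pathway (25% of clearance) increases to 5.9× activity: 0.25 × 5.9 = 1.475.
Non-CYP routes (40%) are unchanged.
New clearance relative to baseline: 0.035 + 1.475 + 0.4 = 1.91.
Net systemic exposure ratio = 1 / 1.91 = 0.524.

0.524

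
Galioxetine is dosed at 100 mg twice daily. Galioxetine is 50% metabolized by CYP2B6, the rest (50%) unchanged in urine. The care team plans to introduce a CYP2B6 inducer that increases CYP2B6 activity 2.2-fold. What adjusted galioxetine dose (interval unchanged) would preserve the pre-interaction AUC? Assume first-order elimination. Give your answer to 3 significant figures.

160 mg

CYP2B6: 0.5 × 2.2 = 1.1
Other: 0.5 (unchanged)
Relative clearance = 1.1 + 0.5 = 1.6.
To maintain the same steady-state level, dose must scale with clearance: new dose = 100 × 1.6 = 160 mg.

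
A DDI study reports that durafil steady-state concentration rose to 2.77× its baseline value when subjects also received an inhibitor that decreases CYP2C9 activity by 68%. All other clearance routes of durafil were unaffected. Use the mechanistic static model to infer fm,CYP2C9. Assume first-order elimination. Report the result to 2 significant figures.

0.94

Call the CYP2C9 fraction fm. After the interaction, CL_new/CL_old = fm × 0.32 + (1 − fm).
Steady-state concentration ratio = 1 / (new CL fraction), so new CL fraction = 1 / 2.77 = 0.361.
fm × 0.32 + 1 − fm = 0.361  ⇒  fm × (0.32 − 1) = −0.639  ⇒  fm = 0.94.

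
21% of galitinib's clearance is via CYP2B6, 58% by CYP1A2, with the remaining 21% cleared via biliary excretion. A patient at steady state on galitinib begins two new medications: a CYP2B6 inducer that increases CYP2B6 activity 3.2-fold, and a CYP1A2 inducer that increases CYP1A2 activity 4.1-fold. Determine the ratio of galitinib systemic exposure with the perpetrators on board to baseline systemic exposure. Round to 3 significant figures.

0.307

The CYP2B6 pathway (21% of clearance) is boosted to 3.2× activity: 0.21 × 3.2 = 0.672.
The CYP1A2 pathway (58% of clearance) increases to 4.1× activity: 0.58 × 4.1 = 2.378.
The remaining 21% of clearance is unaffected.
Relative clearance = 0.672 + 2.378 + 0.21 = 3.26.
Because systemic exposure varies inversely with clearance, the combined effect is 1 / 3.26 = 0.307.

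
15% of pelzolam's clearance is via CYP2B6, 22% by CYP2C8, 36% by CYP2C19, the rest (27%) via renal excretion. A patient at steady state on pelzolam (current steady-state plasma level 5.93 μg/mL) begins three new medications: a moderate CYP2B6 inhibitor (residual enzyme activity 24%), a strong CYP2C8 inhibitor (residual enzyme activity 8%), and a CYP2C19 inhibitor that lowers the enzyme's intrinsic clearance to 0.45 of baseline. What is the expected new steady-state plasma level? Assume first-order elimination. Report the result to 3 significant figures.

12.2 μg/mL

CYP2B6: 0.15 × 0.24 = 0.036
CYP2C8: 0.22 × 0.08 = 0.0176
CYP2C19: 0.36 × 0.45 = 0.162
Other: 0.27 (unchanged)
New clearance relative to baseline: 0.036 + 0.0176 + 0.162 + 0.27 = 0.4856.
New steady-state plasma level = 5.93 / 0.4856 = 12.2 μg/mL (concentration scales inversely with clearance).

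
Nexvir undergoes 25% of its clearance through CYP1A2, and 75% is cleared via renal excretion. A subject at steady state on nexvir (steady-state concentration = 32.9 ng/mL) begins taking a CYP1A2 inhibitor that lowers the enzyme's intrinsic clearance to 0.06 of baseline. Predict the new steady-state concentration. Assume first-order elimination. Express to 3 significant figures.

CYP1A2: 0.25 × 0.06 = 0.015
Other: 0.75 (unchanged)
CL_new/CL_old = 0.015 + 0.75 = 0.765.
New steady-state concentration = baseline ÷ relative clearance = 32.9 / 0.765 = 43.0 ng/mL.

43.0 ng/mL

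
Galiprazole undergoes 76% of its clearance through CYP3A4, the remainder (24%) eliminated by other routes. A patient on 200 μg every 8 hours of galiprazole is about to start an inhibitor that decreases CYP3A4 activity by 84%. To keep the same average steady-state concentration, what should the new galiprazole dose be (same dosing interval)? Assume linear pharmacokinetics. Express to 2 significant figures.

72 μg

CYP3A4: 0.76 × 0.16 = 0.1216
Other: 0.24 (unchanged)
New clearance relative to baseline: 0.1216 + 0.24 = 0.3616.
Css,avg = (dose rate)/CL, so holding Css fixed requires dose ∝ CL: 200 × 0.3616 = 72 μg.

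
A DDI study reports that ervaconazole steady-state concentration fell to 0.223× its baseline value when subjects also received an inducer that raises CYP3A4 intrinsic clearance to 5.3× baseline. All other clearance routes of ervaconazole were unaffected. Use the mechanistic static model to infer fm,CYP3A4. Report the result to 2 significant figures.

0.81

CL'/CL = 1 / 0.223 = 4.484
5.3·fm + (1 − fm) = 4.484
fm = (4.484 − 1) / (5.3 − 1) = 0.81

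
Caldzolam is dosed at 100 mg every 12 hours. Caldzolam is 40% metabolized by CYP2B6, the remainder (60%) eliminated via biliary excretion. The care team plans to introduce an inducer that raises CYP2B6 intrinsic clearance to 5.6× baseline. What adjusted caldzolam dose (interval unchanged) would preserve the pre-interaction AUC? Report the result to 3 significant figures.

The CYP2B6 pathway (40% of clearance) rises to 5.6× activity: 0.4 × 5.6 = 2.24.
Non-CYP routes (60%) are unchanged.
New clearance relative to baseline: 2.24 + 0.6 = 2.84.
Exposure is unchanged when dose changes in proportion to clearance. New dose = 100 mg × 2.84 = 284 mg.

284 mg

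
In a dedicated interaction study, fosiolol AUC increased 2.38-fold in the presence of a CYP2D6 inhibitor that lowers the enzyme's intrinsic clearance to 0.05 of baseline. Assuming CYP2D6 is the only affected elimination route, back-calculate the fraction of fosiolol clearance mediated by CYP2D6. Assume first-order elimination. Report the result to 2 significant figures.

CL'/CL = 1 / 2.38 = 0.4202
0.05·fm + (1 − fm) = 0.4202
fm = (0.4202 − 1) / (0.05 − 1) = 0.61

0.61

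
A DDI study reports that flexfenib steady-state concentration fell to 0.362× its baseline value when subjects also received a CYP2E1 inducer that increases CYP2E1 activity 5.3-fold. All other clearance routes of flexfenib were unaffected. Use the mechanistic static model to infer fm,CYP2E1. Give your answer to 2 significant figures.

Write x for the fraction cleared via CYP2E1. The observed steady-state concentration change means clearance rose to 1/0.362 = 2.762 of baseline.
Setting x·5.3 + (1 − x) = 2.762 and solving: x = (2.762 − 1)/(5.3 − 1) = 0.41.

0.41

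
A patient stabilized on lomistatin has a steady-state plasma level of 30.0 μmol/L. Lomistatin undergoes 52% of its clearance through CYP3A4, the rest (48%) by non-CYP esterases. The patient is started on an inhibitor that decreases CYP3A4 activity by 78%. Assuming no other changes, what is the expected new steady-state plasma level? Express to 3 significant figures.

The CYP3A4 pathway (52% of clearance) falls to 0.22× activity: 0.52 × 0.22 = 0.1144.
Non-CYP routes (48%) are unchanged.
Relative clearance = 0.1144 + 0.48 = 0.5944.
New steady-state plasma level = baseline ÷ relative clearance = 30.0 / 0.5944 = 50.5 μmol/L.

50.5 μmol/L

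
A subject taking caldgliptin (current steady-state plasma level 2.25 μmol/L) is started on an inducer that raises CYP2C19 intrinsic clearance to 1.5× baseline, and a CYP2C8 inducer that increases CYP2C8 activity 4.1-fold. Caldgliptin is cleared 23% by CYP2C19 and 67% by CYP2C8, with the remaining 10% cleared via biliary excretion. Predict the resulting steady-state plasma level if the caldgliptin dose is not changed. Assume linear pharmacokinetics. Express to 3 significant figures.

CYP2C19: 0.23 × 1.5 = 0.345
CYP2C8: 0.67 × 4.1 = 2.747
Other: 0.1 (unchanged)
CL_new/CL_old = 0.345 + 2.747 + 0.1 = 3.192.
Steady-state plasma level ∝ 1/CL: new value = 2.25 / 3.192 = 0.705 μmol/L.

0.705 μmol/L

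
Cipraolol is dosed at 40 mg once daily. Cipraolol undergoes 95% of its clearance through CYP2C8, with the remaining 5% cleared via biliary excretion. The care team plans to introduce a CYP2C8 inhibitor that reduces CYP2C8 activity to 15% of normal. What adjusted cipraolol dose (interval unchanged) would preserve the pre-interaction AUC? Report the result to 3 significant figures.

7.70 mg

CYP2C8: 0.95 × 0.15 = 0.1425
Other: 0.05 (unchanged)
CL_new/CL_old = 0.1425 + 0.05 = 0.1925.
To maintain the same steady-state level, dose must scale with clearance: new dose = 40 × 0.1925 = 7.70 mg.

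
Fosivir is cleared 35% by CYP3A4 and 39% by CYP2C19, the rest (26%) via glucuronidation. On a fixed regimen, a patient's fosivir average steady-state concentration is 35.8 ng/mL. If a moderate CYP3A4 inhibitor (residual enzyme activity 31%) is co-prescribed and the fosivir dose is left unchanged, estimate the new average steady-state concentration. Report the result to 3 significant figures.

47.2 ng/mL

CYP3A4: 0.35 × 0.31 = 0.1085
CYP2C19: 0.39 (unchanged)
Other: 0.26 (unchanged)
New clearance relative to baseline: 0.1085 + 0.39 + 0.26 = 0.7585.
New average steady-state concentration = baseline ÷ relative clearance = 35.8 / 0.7585 = 47.2 ng/mL.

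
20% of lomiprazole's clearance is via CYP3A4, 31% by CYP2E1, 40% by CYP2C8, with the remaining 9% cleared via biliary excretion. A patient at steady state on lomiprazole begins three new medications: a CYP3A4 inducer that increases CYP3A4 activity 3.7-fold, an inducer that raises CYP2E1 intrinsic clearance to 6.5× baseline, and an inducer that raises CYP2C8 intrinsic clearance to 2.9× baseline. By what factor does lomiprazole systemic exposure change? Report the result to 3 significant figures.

0.250

The CYP3A4 pathway (20% of clearance) rises to 3.7× activity: 0.2 × 3.7 = 0.74.
The CYP2E1 pathway (31% of clearance) increases to 6.5× activity: 0.31 × 6.5 = 2.015.
The CYP2C8 pathway (40% of clearance) is boosted to 2.9× activity: 0.4 × 2.9 = 1.16.
The remaining 9% of clearance is unaffected.
New clearance relative to baseline: 0.74 + 2.015 + 1.16 + 0.09 = 4.005.
Because systemic exposure varies inversely with clearance, the combined effect is 1 / 4.005 = 0.250.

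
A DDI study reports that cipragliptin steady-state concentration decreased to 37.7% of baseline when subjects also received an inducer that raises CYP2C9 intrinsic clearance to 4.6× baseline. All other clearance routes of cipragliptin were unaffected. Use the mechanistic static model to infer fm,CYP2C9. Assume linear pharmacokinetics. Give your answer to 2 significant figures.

Let x = fm,CYP2C9. Because steady-state concentration ∝ 1/CL, relative clearance rose to 1/0.377 = 2.653.
Setting x·4.6 + (1 − x) = 2.653 and solving: x = (2.653 − 1)/(4.6 − 1) = 0.46.

0.46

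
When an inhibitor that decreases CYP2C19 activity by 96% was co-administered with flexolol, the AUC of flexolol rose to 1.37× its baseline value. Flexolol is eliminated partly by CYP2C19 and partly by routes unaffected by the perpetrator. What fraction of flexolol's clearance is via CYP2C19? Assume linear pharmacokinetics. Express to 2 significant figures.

0.28

CL'/CL = 1 / 1.37 = 0.7299
0.04·fm + (1 − fm) = 0.7299
fm = (0.7299 − 1) / (0.04 − 1) = 0.28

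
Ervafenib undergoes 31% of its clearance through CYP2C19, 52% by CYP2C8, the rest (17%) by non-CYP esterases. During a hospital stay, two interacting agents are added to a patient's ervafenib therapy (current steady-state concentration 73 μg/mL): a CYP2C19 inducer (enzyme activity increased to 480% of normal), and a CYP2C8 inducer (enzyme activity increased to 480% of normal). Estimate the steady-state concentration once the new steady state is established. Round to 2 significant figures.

18 μg/mL

The CYP2C19 pathway (31% of clearance) is boosted to 4.8× activity: 0.31 × 4.8 = 1.488.
The CYP2C8 pathway (52% of clearance) increases to 4.8× activity: 0.52 × 4.8 = 2.496.
The remaining 17% of clearance is unaffected.
New clearance relative to baseline: 1.488 + 2.496 + 0.17 = 4.154.
Dividing the baseline by the relative clearance: 73 / 4.154 = 18 μg/mL.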